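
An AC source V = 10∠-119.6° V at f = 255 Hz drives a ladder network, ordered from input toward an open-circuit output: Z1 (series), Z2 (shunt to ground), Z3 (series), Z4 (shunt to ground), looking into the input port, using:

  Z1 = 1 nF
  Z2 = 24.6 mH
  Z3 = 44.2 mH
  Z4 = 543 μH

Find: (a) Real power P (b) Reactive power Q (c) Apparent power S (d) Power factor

Step 1 — Angular frequency: ω = 2π·f = 2π·255 = 1602 rad/s.
Step 2 — Component impedances:
  Z1: Z = 1/(jωC) = -j/(ω·C) = 0 - j6.241e+05 Ω
  Z2: Z = jωL = j·1602·0.0246 = 0 + j39.41 Ω
  Z3: Z = jωL = j·1602·0.0442 = 0 + j70.82 Ω
  Z4: Z = jωL = j·1602·0.000543 = 0 + j0.87 Ω
Step 3 — Ladder network (open output): work backward from the far end, alternating series and parallel combinations. Z_in = 0 - j6.241e+05 Ω = 6.241e+05∠-90.0° Ω.
Step 4 — Source phasor: V = 10∠-119.6° V = -4.939 - j8.695 V.
Step 5 — Current: I = V / Z = 1.393e-05 - j7.914e-06 A = 1.602e-05∠-29.6° A.
Step 6 — Complex power: S = V·I* = 0 - j0.0001602 VA.
Step 7 — Real power: P = Re(S) = 0 W.
Step 8 — Reactive power: Q = Im(S) = -0.0001602 VAR.
Step 9 — Apparent power: |S| = 0.0001602 VA.
Step 10 — Power factor: PF = P/|S| = 0 (leading).

(a) P = 0 W  (b) Q = -0.0001602 VAR  (c) S = 0.0001602 VA  (d) PF = 0 (leading)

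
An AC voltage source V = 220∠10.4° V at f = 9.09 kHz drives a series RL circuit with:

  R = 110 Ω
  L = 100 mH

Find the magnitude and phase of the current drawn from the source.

Step 1 — Angular frequency: ω = 2π·f = 2π·9090 = 5.711e+04 rad/s.
Step 2 — Component impedances:
  R: Z = R = 110 Ω
  L: Z = jωL = j·5.711e+04·0.1 = 0 + j5711 Ω
Step 3 — Series combination: Z_total = R + L = 110 + j5711 Ω = 5712∠88.9° Ω.
Step 4 — Source phasor: V = 220∠10.4° V = 216.4 + j39.71 V.
Step 5 — Ohm's law: I = V / Z_total = (216.4 + j39.71) / (110 + j5711) = 0.00768 - j0.03774 A.
Step 6 — Convert to polar: |I| = 0.03851 A, ∠I = -78.5°.

I = 0.03851∠-78.5° A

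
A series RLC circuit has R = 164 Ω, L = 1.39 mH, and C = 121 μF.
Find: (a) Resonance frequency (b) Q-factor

Step 1 — Resonance condition Im(Z)=0 gives ω₀ = 1/√(LC).
Step 2 — ω₀ = 1/√(0.00139·0.000121) = 2438 rad/s.
Step 3 — f₀ = ω₀/(2π) = 388.1 Hz.
Step 4 — Series Q: Q = ω₀L/R = 2438·0.00139/164 = 0.02067.

(a) f₀ = 388.1 Hz  (b) Q = 0.02067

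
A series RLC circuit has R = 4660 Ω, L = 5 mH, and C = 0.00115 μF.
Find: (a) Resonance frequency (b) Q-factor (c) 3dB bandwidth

Step 1 — Resonance condition Im(Z)=0 gives ω₀ = 1/√(LC).
Step 2 — ω₀ = 1/√(0.005·1.15e-09) = 4.17e+05 rad/s.
Step 3 — f₀ = ω₀/(2π) = 6.637e+04 Hz.
Step 4 — Series Q: Q = ω₀L/R = 4.17e+05·0.005/4660 = 0.4475.
Step 5 — 3dB bandwidth: Δω = ω₀/Q = 9.32e+05 rad/s; BW = Δω/(2π) = 1.483e+05 Hz.

(a) f₀ = 6.637e+04 Hz  (b) Q = 0.4475  (c) BW = 1.483e+05 Hz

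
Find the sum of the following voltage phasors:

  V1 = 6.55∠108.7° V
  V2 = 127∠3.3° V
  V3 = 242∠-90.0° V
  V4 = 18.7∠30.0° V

Step 1 — Convert each phasor to rectangular form:
  V1 = 6.55·(cos(108.7°) + j·sin(108.7°)) = -2.1 + j6.204 V
  V2 = 127·(cos(3.3°) + j·sin(3.3°)) = 126.8 + j7.311 V
  V3 = 242·(cos(-90.0°) + j·sin(-90.0°)) = 0 - j242 V
  V4 = 18.7·(cos(30.0°) + j·sin(30.0°)) = 16.19 + j9.35 V
Step 2 — Sum components: V_total = 140.9 - j219.1 V.
Step 3 — Convert to polar: |V_total| = 260.5 V, ∠V_total = -57.3°.

V_total = 260.5∠-57.3° V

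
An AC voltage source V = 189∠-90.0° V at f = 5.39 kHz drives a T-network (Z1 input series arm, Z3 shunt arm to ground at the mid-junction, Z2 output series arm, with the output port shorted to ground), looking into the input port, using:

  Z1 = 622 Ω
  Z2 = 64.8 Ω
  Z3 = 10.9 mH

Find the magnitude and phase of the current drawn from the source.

Step 1 — Angular frequency: ω = 2π·f = 2π·5390 = 3.387e+04 rad/s.
Step 2 — Component impedances:
  Z1: Z = R = 622 Ω
  Z2: Z = R = 64.8 Ω
  Z3: Z = jωL = j·3.387e+04·0.0109 = 0 + j369.1 Ω
Step 3 — With the output port shorted to ground, the output series arm Z2 runs from the junction to ground; the shunt arm Z3 also runs from the junction to ground. They appear in parallel: Z3 || Z2 = 62.86 + j11.04 Ω.
Step 4 — Series with input arm Z1: Z_in = Z1 + (Z3 || Z2) = 684.9 + j11.04 Ω = 685∠0.9° Ω.
Step 5 — Source phasor: V = 189∠-90.0° V = 0 - j189 V.
Step 6 — Ohm's law: I = V / Z_total = (0 - j189) / (684.9 + j11.04) = -0.004445 - j0.2759 A.
Step 7 — Convert to polar: |I| = 0.2759 A, ∠I = -90.9°.

I = 0.2759∠-90.9° A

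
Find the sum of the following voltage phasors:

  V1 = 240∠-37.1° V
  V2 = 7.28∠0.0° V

Step 1 — Convert each phasor to rectangular form:
  V1 = 240·(cos(-37.1°) + j·sin(-37.1°)) = 191.4 - j144.8 V
  V2 = 7.28·(cos(0.0°) + j·sin(0.0°)) = 7.28 V
Step 2 — Sum components: V_total = 198.7 - j144.8 V.
Step 3 — Convert to polar: |V_total| = 245.8 V, ∠V_total = -36.1°.

V_total = 245.8∠-36.1° V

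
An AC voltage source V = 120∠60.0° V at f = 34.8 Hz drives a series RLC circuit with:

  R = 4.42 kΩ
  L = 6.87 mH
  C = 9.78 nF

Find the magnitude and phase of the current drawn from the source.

Step 1 — Angular frequency: ω = 2π·f = 2π·34.8 = 218.7 rad/s.
Step 2 — Component impedances:
  R: Z = R = 4420 Ω
  L: Z = jωL = j·218.7·0.00687 = 0 + j1.502 Ω
  C: Z = 1/(jωC) = -j/(ω·C) = 0 - j4.676e+05 Ω
Step 3 — Series combination: Z_total = R + L + C = 4420 - j4.676e+05 Ω = 4.676e+05∠-89.5° Ω.
Step 4 — Source phasor: V = 120∠60.0° V = 60 + j103.9 V.
Step 5 — Ohm's law: I = V / Z_total = (60 + j103.9) / (4420 - j4.676e+05) = -0.000221 + j0.0001304 A.
Step 6 — Convert to polar: |I| = 0.0002566 A, ∠I = 149.5°.

I = 0.0002566∠149.5° A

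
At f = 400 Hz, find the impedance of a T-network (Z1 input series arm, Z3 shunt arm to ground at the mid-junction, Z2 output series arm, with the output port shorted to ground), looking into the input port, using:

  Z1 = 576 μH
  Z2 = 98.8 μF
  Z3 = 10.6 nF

Step 1 — Angular frequency: ω = 2π·f = 2π·400 = 2513 rad/s.
Step 2 — Component impedances:
  Z1: Z = jωL = j·2513·0.000576 = 0 + j1.448 Ω
  Z2: Z = 1/(jωC) = -j/(ω·C) = 0 - j4.027 Ω
  Z3: Z = 1/(jωC) = -j/(ω·C) = 0 - j3.754e+04 Ω
Step 3 — With the output port shorted to ground, the output series arm Z2 runs from the junction to ground; the shunt arm Z3 also runs from the junction to ground. They appear in parallel: Z3 || Z2 = 0 - j4.027 Ω.
Step 4 — Series with input arm Z1: Z_in = Z1 + (Z3 || Z2) = 0 - j2.579 Ω = 2.579∠-90.0° Ω.

Z = 0 - j2.579 Ω = 2.579∠-90.0° Ω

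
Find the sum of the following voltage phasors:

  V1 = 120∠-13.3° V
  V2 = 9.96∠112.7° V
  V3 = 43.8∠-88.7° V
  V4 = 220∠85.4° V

Step 1 — Convert each phasor to rectangular form:
  V1 = 120·(cos(-13.3°) + j·sin(-13.3°)) = 116.8 - j27.61 V
  V2 = 9.96·(cos(112.7°) + j·sin(112.7°)) = -3.844 + j9.188 V
  V3 = 43.8·(cos(-88.7°) + j·sin(-88.7°)) = 0.9937 - j43.79 V
  V4 = 220·(cos(85.4°) + j·sin(85.4°)) = 17.64 + j219.3 V
Step 2 — Sum components: V_total = 131.6 + j157.1 V.
Step 3 — Convert to polar: |V_total| = 204.9 V, ∠V_total = 50.1°.

V_total = 204.9∠50.1° V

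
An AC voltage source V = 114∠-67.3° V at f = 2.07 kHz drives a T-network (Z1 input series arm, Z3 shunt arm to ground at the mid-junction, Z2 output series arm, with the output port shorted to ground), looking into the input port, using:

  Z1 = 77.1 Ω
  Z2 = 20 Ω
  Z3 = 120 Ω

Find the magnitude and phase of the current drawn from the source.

Step 1 — Angular frequency: ω = 2π·f = 2π·2070 = 1.301e+04 rad/s.
Step 2 — Component impedances:
  Z1: Z = R = 77.1 Ω
  Z2: Z = R = 20 Ω
  Z3: Z = R = 120 Ω
Step 3 — With the output port shorted to ground, the output series arm Z2 runs from the junction to ground; the shunt arm Z3 also runs from the junction to ground. They appear in parallel: Z3 || Z2 = 17.14 Ω.
Step 4 — Series with input arm Z1: Z_in = Z1 + (Z3 || Z2) = 94.24 Ω = 94.24∠0.0° Ω.
Step 5 — Source phasor: V = 114∠-67.3° V = 43.99 - j105.2 V.
Step 6 — Ohm's law: I = V / Z_total = (43.99 - j105.2) / (94.24) = 0.4668 - j1.116 A.
Step 7 — Convert to polar: |I| = 1.21 A, ∠I = -67.3°.

I = 1.21∠-67.3° A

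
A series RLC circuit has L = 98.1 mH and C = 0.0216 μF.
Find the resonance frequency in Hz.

Step 1 — Resonance condition Im(Z)=0 gives ω₀ = 1/√(LC).
Step 2 — ω₀ = 1/√(0.0981·2.16e-08) = 2.172e+04 rad/s.
Step 3 — f₀ = ω₀/(2π) = 3457 Hz.

f₀ = 3457 Hz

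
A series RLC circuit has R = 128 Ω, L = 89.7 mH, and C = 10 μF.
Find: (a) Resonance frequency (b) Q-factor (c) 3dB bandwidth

Step 1 — Resonance condition Im(Z)=0 gives ω₀ = 1/√(LC).
Step 2 — ω₀ = 1/√(0.0897·1e-05) = 1056 rad/s.
Step 3 — f₀ = ω₀/(2π) = 168 Hz.
Step 4 — Series Q: Q = ω₀L/R = 1056·0.0897/128 = 0.7399.
Step 5 — 3dB bandwidth: Δω = ω₀/Q = 1427 rad/s; BW = Δω/(2π) = 227.1 Hz.

(a) f₀ = 168 Hz  (b) Q = 0.7399  (c) BW = 227.1 Hz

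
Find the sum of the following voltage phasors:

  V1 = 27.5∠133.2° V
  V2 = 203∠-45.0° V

Step 1 — Convert each phasor to rectangular form:
  V1 = 27.5·(cos(133.2°) + j·sin(133.2°)) = -18.83 + j20.05 V
  V2 = 203·(cos(-45.0°) + j·sin(-45.0°)) = 143.5 - j143.5 V
Step 2 — Sum components: V_total = 124.7 - j123.5 V.
Step 3 — Convert to polar: |V_total| = 175.5 V, ∠V_total = -44.7°.

V_total = 175.5∠-44.7° V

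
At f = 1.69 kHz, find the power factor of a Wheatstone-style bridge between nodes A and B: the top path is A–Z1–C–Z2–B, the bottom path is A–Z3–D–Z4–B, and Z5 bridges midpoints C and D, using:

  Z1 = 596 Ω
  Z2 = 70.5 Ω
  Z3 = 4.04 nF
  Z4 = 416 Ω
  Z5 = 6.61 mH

Step 1 — Angular frequency: ω = 2π·f = 2π·1690 = 1.062e+04 rad/s.
Step 2 — Component impedances:
  Z1: Z = R = 596 Ω
  Z2: Z = R = 70.5 Ω
  Z3: Z = 1/(jωC) = -j/(ω·C) = 0 - j2.331e+04 Ω
  Z4: Z = R = 416 Ω
  Z5: Z = jωL = j·1.062e+04·0.00661 = 0 + j70.19 Ω
Step 3 — Bridge requires nodal analysis (the Z5 bridge couples midpoints C and D, so the two paths cannot be reduced to a simple series/parallel combination). Setting node B to ground and injecting 1 A at node A, the 3-node admittance system at A, C, D solves to V_A = Z_AB = 656.6 - j13.91 Ω = 656.8∠-1.2° Ω.
Step 4 — Power factor: PF = cos(φ) = Re(Z)/|Z| = 656.6/656.75 = 0.9998.
Step 5 — Type: Im(Z) = -13.91 ⇒ leading (phase φ = -1.2°).

PF = 0.9998 (leading, φ = -1.2°)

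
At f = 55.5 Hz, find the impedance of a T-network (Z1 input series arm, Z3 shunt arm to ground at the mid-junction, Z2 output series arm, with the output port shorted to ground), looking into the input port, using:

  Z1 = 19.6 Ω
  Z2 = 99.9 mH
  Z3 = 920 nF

Step 1 — Angular frequency: ω = 2π·f = 2π·55.5 = 348.7 rad/s.
Step 2 — Component impedances:
  Z1: Z = R = 19.6 Ω
  Z2: Z = jωL = j·348.7·0.0999 = 0 + j34.84 Ω
  Z3: Z = 1/(jωC) = -j/(ω·C) = 0 - j3117 Ω
Step 3 — With the output port shorted to ground, the output series arm Z2 runs from the junction to ground; the shunt arm Z3 also runs from the junction to ground. They appear in parallel: Z3 || Z2 = 0 + j35.23 Ω.
Step 4 — Series with input arm Z1: Z_in = Z1 + (Z3 || Z2) = 19.6 + j35.23 Ω = 40.32∠60.9° Ω.

Z = 19.6 + j35.23 Ω = 40.32∠60.9° Ω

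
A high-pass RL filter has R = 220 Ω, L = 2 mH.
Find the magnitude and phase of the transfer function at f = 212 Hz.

Step 1 — Angular frequency: ω = 2π·212 = 1332 rad/s.
Step 2 — Transfer function: H(jω) = jωL/(R + jωL).
Step 3 — Numerator jωL = j·2.664; denominator R + jωL = 220 + j2.664.
Step 4 — H = 0.0001466 + j0.01211.
Step 5 — Magnitude: |H| = 0.01211 (-38.3 dB); phase: φ = 89.3°.

|H| = 0.01211 (-38.3 dB), φ = 89.3°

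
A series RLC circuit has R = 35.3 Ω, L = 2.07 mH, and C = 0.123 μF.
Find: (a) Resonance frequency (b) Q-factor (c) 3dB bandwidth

Step 1 — Resonance: ω₀ = 1/√(LC) = 1/√(0.00207·1.23e-07) = 6.267e+04 rad/s.
Step 2 — f₀ = ω₀/(2π) = 9974 Hz.
Step 3 — Series Q: Q = ω₀L/R = 6.267e+04·0.00207/35.3 = 3.675.
Step 4 — Bandwidth: Δω = ω₀/Q = 1.705e+04 rad/s; BW = Δω/(2π) = 2714 Hz.

(a) f₀ = 9974 Hz  (b) Q = 3.675  (c) BW = 2714 Hz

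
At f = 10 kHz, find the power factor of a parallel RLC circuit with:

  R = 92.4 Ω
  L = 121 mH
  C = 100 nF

Step 1 — Angular frequency: ω = 2π·f = 2π·1e+04 = 6.283e+04 rad/s.
Step 2 — Component impedances:
  R: Z = R = 92.4 Ω
  L: Z = jωL = j·6.283e+04·0.121 = 0 + j7603 Ω
  C: Z = 1/(jωC) = -j/(ω·C) = 0 - j159.2 Ω
Step 3 — Parallel combination: 1/Z_total = 1/R + 1/L + 1/C; Z_total = 69.84 - j39.7 Ω = 80.33∠-29.6° Ω.
Step 4 — Power factor: PF = cos(φ) = Re(Z)/|Z| = 69.84/80.33 = 0.8694.
Step 5 — Type: Im(Z) = -39.7 ⇒ leading (phase φ = -29.6°).

PF = 0.8694 (leading, φ = -29.6°)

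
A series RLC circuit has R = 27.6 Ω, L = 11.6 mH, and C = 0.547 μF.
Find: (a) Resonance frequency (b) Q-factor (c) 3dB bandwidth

Step 1 — Resonance condition Im(Z)=0 gives ω₀ = 1/√(LC).
Step 2 — ω₀ = 1/√(0.0116·5.47e-07) = 1.255e+04 rad/s.
Step 3 — f₀ = ω₀/(2π) = 1998 Hz.
Step 4 — Series Q: Q = ω₀L/R = 1.255e+04·0.0116/27.6 = 5.276.
Step 5 — 3dB bandwidth: Δω = ω₀/Q = 2379 rad/s; BW = Δω/(2π) = 378.7 Hz.

(a) f₀ = 1998 Hz  (b) Q = 5.276  (c) BW = 378.7 Hz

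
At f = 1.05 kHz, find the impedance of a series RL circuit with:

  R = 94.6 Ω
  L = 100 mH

Step 1 — Angular frequency: ω = 2π·f = 2π·1050 = 6597 rad/s.
Step 2 — Component impedances:
  R: Z = R = 94.6 Ω
  L: Z = jωL = j·6597·0.1 = 0 + j659.7 Ω
Step 3 — Series combination: Z_total = R + L = 94.6 + j659.7 Ω = 666.5∠81.8° Ω.

Z = 94.6 + j659.7 Ω = 666.5∠81.8° Ω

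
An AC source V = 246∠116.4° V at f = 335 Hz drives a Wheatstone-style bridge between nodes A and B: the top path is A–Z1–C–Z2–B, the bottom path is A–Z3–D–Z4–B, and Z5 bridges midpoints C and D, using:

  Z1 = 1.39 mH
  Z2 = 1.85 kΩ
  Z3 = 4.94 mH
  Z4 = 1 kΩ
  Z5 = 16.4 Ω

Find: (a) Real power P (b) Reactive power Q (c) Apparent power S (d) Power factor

Step 1 — Angular frequency: ω = 2π·f = 2π·335 = 2105 rad/s.
Step 2 — Component impedances:
  Z1: Z = jωL = j·2105·0.00139 = 0 + j2.926 Ω
  Z2: Z = R = 1850 Ω
  Z3: Z = jωL = j·2105·0.00494 = 0 + j10.4 Ω
  Z4: Z = R = 1000 Ω
  Z5: Z = R = 16.4 Ω
Step 3 — Bridge requires nodal analysis (the Z5 bridge couples midpoints C and D, so the two paths cannot be reduced to a simple series/parallel combination). Setting node B to ground and injecting 1 A at node A, the 3-node admittance system at A, C, D solves to V_A = Z_AB = 650.3 + j3.757 Ω = 650.3∠0.3° Ω.
Step 4 — Source phasor: V = 246∠116.4° V = -109.4 + j220.3 V.
Step 5 — Current: I = V / Z = -0.1662 + j0.3398 A = 0.3783∠116.1° A.
Step 6 — Complex power: S = V·I* = 93.05 + j0.5376 VA.
Step 7 — Real power: P = Re(S) = 93.05 W.
Step 8 — Reactive power: Q = Im(S) = 0.5376 VAR.
Step 9 — Apparent power: |S| = 93.05 VA.
Step 10 — Power factor: PF = P/|S| = 1 (lagging).

(a) P = 93.05 W  (b) Q = 0.5376 VAR  (c) S = 93.05 VA  (d) PF = 1 (lagging)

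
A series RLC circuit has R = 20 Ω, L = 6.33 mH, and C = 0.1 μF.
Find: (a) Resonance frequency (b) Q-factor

Step 1 — Resonance condition Im(Z)=0 gives ω₀ = 1/√(LC).
Step 2 — ω₀ = 1/√(0.00633·1e-07) = 3.975e+04 rad/s.
Step 3 — f₀ = ω₀/(2π) = 6326 Hz.
Step 4 — Series Q: Q = ω₀L/R = 3.975e+04·0.00633/20 = 12.58.

(a) f₀ = 6326 Hz  (b) Q = 12.58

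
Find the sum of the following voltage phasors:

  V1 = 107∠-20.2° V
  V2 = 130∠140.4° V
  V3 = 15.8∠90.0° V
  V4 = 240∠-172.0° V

Step 1 — Convert each phasor to rectangular form:
  V1 = 107·(cos(-20.2°) + j·sin(-20.2°)) = 100.4 - j36.95 V
  V2 = 130·(cos(140.4°) + j·sin(140.4°)) = -100.2 + j82.87 V
  V3 = 15.8·(cos(90.0°) + j·sin(90.0°)) = 0 + j15.8 V
  V4 = 240·(cos(-172.0°) + j·sin(-172.0°)) = -237.7 - j33.4 V
Step 2 — Sum components: V_total = -237.4 + j28.32 V.
Step 3 — Convert to polar: |V_total| = 239.1 V, ∠V_total = 173.2°.

V_total = 239.1∠173.2° V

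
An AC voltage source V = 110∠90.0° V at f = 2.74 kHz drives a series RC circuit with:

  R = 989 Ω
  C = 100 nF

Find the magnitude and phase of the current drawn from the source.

Step 1 — Angular frequency: ω = 2π·f = 2π·2740 = 1.722e+04 rad/s.
Step 2 — Component impedances:
  R: Z = R = 989 Ω
  C: Z = 1/(jωC) = -j/(ω·C) = 0 - j580.9 Ω
Step 3 — Series combination: Z_total = R + C = 989 - j580.9 Ω = 1147∠-30.4° Ω.
Step 4 — Source phasor: V = 110∠90.0° V = 0 + j110 V.
Step 5 — Ohm's law: I = V / Z_total = (0 + j110) / (989 - j580.9) = -0.04857 + j0.0827 A.
Step 6 — Convert to polar: |I| = 0.09591 A, ∠I = 120.4°.

I = 0.09591∠120.4° A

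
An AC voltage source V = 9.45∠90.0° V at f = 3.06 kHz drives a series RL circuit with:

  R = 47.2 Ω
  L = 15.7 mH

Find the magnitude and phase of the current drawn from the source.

Step 1 — Angular frequency: ω = 2π·f = 2π·3060 = 1.923e+04 rad/s.
Step 2 — Component impedances:
  R: Z = R = 47.2 Ω
  L: Z = jωL = j·1.923e+04·0.0157 = 0 + j301.9 Ω
Step 3 — Series combination: Z_total = R + L = 47.2 + j301.9 Ω = 305.5∠81.1° Ω.
Step 4 — Source phasor: V = 9.45∠90.0° V = 0 + j9.45 V.
Step 5 — Ohm's law: I = V / Z_total = (0 + j9.45) / (47.2 + j301.9) = 0.03056 + j0.004778 A.
Step 6 — Convert to polar: |I| = 0.03093 A, ∠I = 8.9°.

I = 0.03093∠8.9° A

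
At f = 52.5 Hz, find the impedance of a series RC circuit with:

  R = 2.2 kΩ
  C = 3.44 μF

Step 1 — Angular frequency: ω = 2π·f = 2π·52.5 = 329.9 rad/s.
Step 2 — Component impedances:
  R: Z = R = 2200 Ω
  C: Z = 1/(jωC) = -j/(ω·C) = 0 - j881.3 Ω
Step 3 — Series combination: Z_total = R + C = 2200 - j881.3 Ω = 2370∠-21.8° Ω.

Z = 2200 - j881.3 Ω = 2370∠-21.8° Ω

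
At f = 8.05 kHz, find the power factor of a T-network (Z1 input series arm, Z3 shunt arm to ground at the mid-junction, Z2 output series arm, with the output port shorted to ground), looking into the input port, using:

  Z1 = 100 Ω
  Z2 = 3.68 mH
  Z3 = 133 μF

Step 1 — Angular frequency: ω = 2π·f = 2π·8050 = 5.058e+04 rad/s.
Step 2 — Component impedances:
  Z1: Z = R = 100 Ω
  Z2: Z = jωL = j·5.058e+04·0.00368 = 0 + j186.1 Ω
  Z3: Z = 1/(jωC) = -j/(ω·C) = 0 - j0.1487 Ω
Step 3 — With the output port shorted to ground, the output series arm Z2 runs from the junction to ground; the shunt arm Z3 also runs from the junction to ground. They appear in parallel: Z3 || Z2 = 0 - j0.1488 Ω.
Step 4 — Series with input arm Z1: Z_in = Z1 + (Z3 || Z2) = 100 - j0.1488 Ω = 100∠-0.1° Ω.
Step 5 — Power factor: PF = cos(φ) = Re(Z)/|Z| = 100/100 = 1.
Step 6 — Type: Im(Z) = -0.1488 ⇒ leading (phase φ = -0.1°).

PF = 1 (leading, φ = -0.1°)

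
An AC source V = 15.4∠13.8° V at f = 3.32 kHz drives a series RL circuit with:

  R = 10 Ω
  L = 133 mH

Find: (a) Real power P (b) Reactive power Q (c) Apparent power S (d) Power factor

Step 1 — Angular frequency: ω = 2π·f = 2π·3320 = 2.086e+04 rad/s.
Step 2 — Component impedances:
  R: Z = R = 10 Ω
  L: Z = jωL = j·2.086e+04·0.133 = 0 + j2774 Ω
Step 3 — Series combination: Z_total = R + L = 10 + j2774 Ω = 2774∠89.8° Ω.
Step 4 — Source phasor: V = 15.4∠13.8° V = 14.96 + j3.673 V.
Step 5 — Current: I = V / Z = 0.001343 - j0.005386 A = 0.005551∠-76.0° A.
Step 6 — Complex power: S = V·I* = 0.0003081 + j0.08548 VA.
Step 7 — Real power: P = Re(S) = 0.0003081 W.
Step 8 — Reactive power: Q = Im(S) = 0.08548 VAR.
Step 9 — Apparent power: |S| = 0.08548 VA.
Step 10 — Power factor: PF = P/|S| = 0.003604 (lagging).

(a) P = 0.0003081 W  (b) Q = 0.08548 VAR  (c) S = 0.08548 VA  (d) PF = 0.003604 (lagging)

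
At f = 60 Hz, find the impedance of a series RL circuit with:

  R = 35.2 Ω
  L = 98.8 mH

Step 1 — Angular frequency: ω = 2π·f = 2π·60 = 377 rad/s.
Step 2 — Component impedances:
  R: Z = R = 35.2 Ω
  L: Z = jωL = j·377·0.0988 = 0 + j37.25 Ω
Step 3 — Series combination: Z_total = R + L = 35.2 + j37.25 Ω = 51.25∠46.6° Ω.

Z = 35.2 + j37.25 Ω = 51.25∠46.6° Ω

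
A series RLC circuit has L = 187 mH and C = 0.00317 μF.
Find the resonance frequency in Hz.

Step 1 — Resonance condition Im(Z)=0 gives ω₀ = 1/√(LC).
Step 2 — ω₀ = 1/√(0.187·3.17e-09) = 4.107e+04 rad/s.
Step 3 — f₀ = ω₀/(2π) = 6537 Hz.

f₀ = 6537 Hz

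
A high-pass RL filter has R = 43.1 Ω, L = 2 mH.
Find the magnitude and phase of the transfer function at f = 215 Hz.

Step 1 — Angular frequency: ω = 2π·215 = 1351 rad/s.
Step 2 — Transfer function: H(jω) = jωL/(R + jωL).
Step 3 — Numerator jωL = j·2.702; denominator R + jωL = 43.1 + j2.702.
Step 4 — H = 0.003914 + j0.06244.
Step 5 — Magnitude: |H| = 0.06256 (-24.1 dB); phase: φ = 86.4°.

|H| = 0.06256 (-24.1 dB), φ = 86.4°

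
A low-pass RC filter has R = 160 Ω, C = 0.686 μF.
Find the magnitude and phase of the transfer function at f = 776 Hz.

Step 1 — Angular frequency: ω = 2π·776 = 4876 rad/s.
Step 2 — Transfer function: H(jω) = 1/(1 + jωRC).
Step 3 — Denominator: 1 + jωRC = 1 + j·4876·160·6.86e-07 = 1 + j0.5352.
Step 4 — H = 0.7774 - j0.416.
Step 5 — Magnitude: |H| = 0.8817 (-1.1 dB); phase: φ = -28.2°.

|H| = 0.8817 (-1.1 dB), φ = -28.2°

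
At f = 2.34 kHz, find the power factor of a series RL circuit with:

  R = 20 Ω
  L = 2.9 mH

Step 1 — Angular frequency: ω = 2π·f = 2π·2340 = 1.47e+04 rad/s.
Step 2 — Component impedances:
  R: Z = R = 20 Ω
  L: Z = jωL = j·1.47e+04·0.0029 = 0 + j42.64 Ω
Step 3 — Series combination: Z_total = R + L = 20 + j42.64 Ω = 47.1∠64.9° Ω.
Step 4 — Power factor: PF = cos(φ) = Re(Z)/|Z| = 20/47.095 = 0.4247.
Step 5 — Type: Im(Z) = 42.64 ⇒ lagging (phase φ = 64.9°).

PF = 0.4247 (lagging, φ = 64.9°)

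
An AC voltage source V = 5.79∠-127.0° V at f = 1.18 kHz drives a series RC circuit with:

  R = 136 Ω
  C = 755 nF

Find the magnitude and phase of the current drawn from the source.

Step 1 — Angular frequency: ω = 2π·f = 2π·1180 = 7414 rad/s.
Step 2 — Component impedances:
  R: Z = R = 136 Ω
  C: Z = 1/(jωC) = -j/(ω·C) = 0 - j178.6 Ω
Step 3 — Series combination: Z_total = R + C = 136 - j178.6 Ω = 224.5∠-52.7° Ω.
Step 4 — Source phasor: V = 5.79∠-127.0° V = -3.485 - j4.624 V.
Step 5 — Ohm's law: I = V / Z_total = (-3.485 - j4.624) / (136 - j178.6) = 0.006986 - j0.02482 A.
Step 6 — Convert to polar: |I| = 0.02579 A, ∠I = -74.3°.

I = 0.02579∠-74.3° A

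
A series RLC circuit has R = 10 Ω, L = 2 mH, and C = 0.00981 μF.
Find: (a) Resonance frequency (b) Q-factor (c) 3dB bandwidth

Step 1 — Resonance: ω₀ = 1/√(LC) = 1/√(0.002·9.81e-09) = 2.258e+05 rad/s.
Step 2 — f₀ = ω₀/(2π) = 3.593e+04 Hz.
Step 3 — Series Q: Q = ω₀L/R = 2.258e+05·0.002/10 = 45.15.
Step 4 — Bandwidth: Δω = ω₀/Q = 5000 rad/s; BW = Δω/(2π) = 795.8 Hz.

(a) f₀ = 3.593e+04 Hz  (b) Q = 45.15  (c) BW = 795.8 Hz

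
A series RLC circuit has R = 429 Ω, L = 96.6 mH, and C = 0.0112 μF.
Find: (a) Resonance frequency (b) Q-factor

Step 1 — Resonance condition Im(Z)=0 gives ω₀ = 1/√(LC).
Step 2 — ω₀ = 1/√(0.0966·1.12e-08) = 3.04e+04 rad/s.
Step 3 — f₀ = ω₀/(2π) = 4839 Hz.
Step 4 — Series Q: Q = ω₀L/R = 3.04e+04·0.0966/429 = 6.846.

(a) f₀ = 4839 Hz  (b) Q = 6.846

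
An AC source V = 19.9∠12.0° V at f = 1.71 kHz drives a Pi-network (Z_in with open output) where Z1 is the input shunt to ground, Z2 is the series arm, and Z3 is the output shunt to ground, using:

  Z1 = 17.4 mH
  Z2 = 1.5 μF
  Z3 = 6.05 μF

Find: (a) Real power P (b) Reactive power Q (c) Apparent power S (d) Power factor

Step 1 — Angular frequency: ω = 2π·f = 2π·1710 = 1.074e+04 rad/s.
Step 2 — Component impedances:
  Z1: Z = jωL = j·1.074e+04·0.0174 = 0 + j186.9 Ω
  Z2: Z = 1/(jωC) = -j/(ω·C) = 0 - j62.05 Ω
  Z3: Z = 1/(jωC) = -j/(ω·C) = 0 - j15.38 Ω
Step 3 — With open output, the series arm Z2 and the output shunt Z3 appear in series to ground: Z2 + Z3 = 0 - j77.43 Ω.
Step 4 — Parallel with input shunt Z1: Z_in = Z1 || (Z2 + Z3) = 0 - j132.2 Ω = 132.2∠-90.0° Ω.
Step 5 — Source phasor: V = 19.9∠12.0° V = 19.47 + j4.137 V.
Step 6 — Current: I = V / Z = -0.0313 + j0.1473 A = 0.1506∠102.0° A.
Step 7 — Complex power: S = V·I* = 0 - j2.996 VA.
Step 8 — Real power: P = Re(S) = 0 W.
Step 9 — Reactive power: Q = Im(S) = -2.996 VAR.
Step 10 — Apparent power: |S| = 2.996 VA.
Step 11 — Power factor: PF = P/|S| = 0 (leading).

(a) P = 0 W  (b) Q = -2.996 VAR  (c) S = 2.996 VA  (d) PF = 0 (leading)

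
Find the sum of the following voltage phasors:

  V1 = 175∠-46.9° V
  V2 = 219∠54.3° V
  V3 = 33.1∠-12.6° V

Step 1 — Convert each phasor to rectangular form:
  V1 = 175·(cos(-46.9°) + j·sin(-46.9°)) = 119.6 - j127.8 V
  V2 = 219·(cos(54.3°) + j·sin(54.3°)) = 127.8 + j177.8 V
  V3 = 33.1·(cos(-12.6°) + j·sin(-12.6°)) = 32.3 - j7.221 V
Step 2 — Sum components: V_total = 279.7 + j42.85 V.
Step 3 — Convert to polar: |V_total| = 282.9 V, ∠V_total = 8.7°.

V_total = 282.9∠8.7° V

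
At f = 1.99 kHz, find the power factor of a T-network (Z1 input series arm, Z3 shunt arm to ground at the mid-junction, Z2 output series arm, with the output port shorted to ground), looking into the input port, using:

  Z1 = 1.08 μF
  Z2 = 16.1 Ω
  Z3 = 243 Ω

Step 1 — Angular frequency: ω = 2π·f = 2π·1990 = 1.25e+04 rad/s.
Step 2 — Component impedances:
  Z1: Z = 1/(jωC) = -j/(ω·C) = 0 - j74.05 Ω
  Z2: Z = R = 16.1 Ω
  Z3: Z = R = 243 Ω
Step 3 — With the output port shorted to ground, the output series arm Z2 runs from the junction to ground; the shunt arm Z3 also runs from the junction to ground. They appear in parallel: Z3 || Z2 = 15.1 Ω.
Step 4 — Series with input arm Z1: Z_in = Z1 + (Z3 || Z2) = 15.1 - j74.05 Ω = 75.58∠-78.5° Ω.
Step 5 — Power factor: PF = cos(φ) = Re(Z)/|Z| = 15.1/75.58 = 0.1998.
Step 6 — Type: Im(Z) = -74.05 ⇒ leading (phase φ = -78.5°).

PF = 0.1998 (leading, φ = -78.5°)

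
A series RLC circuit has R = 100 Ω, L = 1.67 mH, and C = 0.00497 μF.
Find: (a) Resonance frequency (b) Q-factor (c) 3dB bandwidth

Step 1 — Resonance condition Im(Z)=0 gives ω₀ = 1/√(LC).
Step 2 — ω₀ = 1/√(0.00167·4.97e-09) = 3.471e+05 rad/s.
Step 3 — f₀ = ω₀/(2π) = 5.524e+04 Hz.
Step 4 — Series Q: Q = ω₀L/R = 3.471e+05·0.00167/100 = 5.797.
Step 5 — 3dB bandwidth: Δω = ω₀/Q = 5.988e+04 rad/s; BW = Δω/(2π) = 9530 Hz.

(a) f₀ = 5.524e+04 Hz  (b) Q = 5.797  (c) BW = 9530 Hz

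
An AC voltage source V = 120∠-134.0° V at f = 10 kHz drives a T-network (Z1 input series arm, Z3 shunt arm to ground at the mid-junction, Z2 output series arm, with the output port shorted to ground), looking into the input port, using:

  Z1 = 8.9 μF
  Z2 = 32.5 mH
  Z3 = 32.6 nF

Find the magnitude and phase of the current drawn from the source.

Step 1 — Angular frequency: ω = 2π·f = 2π·1e+04 = 6.283e+04 rad/s.
Step 2 — Component impedances:
  Z1: Z = 1/(jωC) = -j/(ω·C) = 0 - j1.788 Ω
  Z2: Z = jωL = j·6.283e+04·0.0325 = 0 + j2042 Ω
  Z3: Z = 1/(jωC) = -j/(ω·C) = 0 - j488.2 Ω
Step 3 — With the output port shorted to ground, the output series arm Z2 runs from the junction to ground; the shunt arm Z3 also runs from the junction to ground. They appear in parallel: Z3 || Z2 = 0 - j641.6 Ω.
Step 4 — Series with input arm Z1: Z_in = Z1 + (Z3 || Z2) = 0 - j643.4 Ω = 643.4∠-90.0° Ω.
Step 5 — Source phasor: V = 120∠-134.0° V = -83.36 - j86.32 V.
Step 6 — Ohm's law: I = V / Z_total = (-83.36 - j86.32) / (0 - j643.4) = 0.1342 - j0.1296 A.
Step 7 — Convert to polar: |I| = 0.1865 A, ∠I = -44.0°.

I = 0.1865∠-44.0° A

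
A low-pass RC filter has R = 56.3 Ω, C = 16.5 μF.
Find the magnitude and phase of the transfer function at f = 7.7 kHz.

Step 1 — Angular frequency: ω = 2π·7700 = 4.838e+04 rad/s.
Step 2 — Transfer function: H(jω) = 1/(1 + jωRC).
Step 3 — Denominator: 1 + jωRC = 1 + j·4.838e+04·56.3·1.65e-05 = 1 + j44.94.
Step 4 — H = 0.0004948 - j0.02224.
Step 5 — Magnitude: |H| = 0.02224 (-33.1 dB); phase: φ = -88.7°.

|H| = 0.02224 (-33.1 dB), φ = -88.7°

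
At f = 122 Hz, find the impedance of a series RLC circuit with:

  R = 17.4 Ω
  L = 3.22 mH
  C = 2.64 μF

Step 1 — Angular frequency: ω = 2π·f = 2π·122 = 766.5 rad/s.
Step 2 — Component impedances:
  R: Z = R = 17.4 Ω
  L: Z = jωL = j·766.5·0.00322 = 0 + j2.468 Ω
  C: Z = 1/(jωC) = -j/(ω·C) = 0 - j494.1 Ω
Step 3 — Series combination: Z_total = R + L + C = 17.4 - j491.7 Ω = 492∠-88.0° Ω.

Z = 17.4 - j491.7 Ω = 492∠-88.0° Ω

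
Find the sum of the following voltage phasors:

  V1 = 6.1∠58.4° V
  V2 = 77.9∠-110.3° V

Step 1 — Convert each phasor to rectangular form:
  V1 = 6.1·(cos(58.4°) + j·sin(58.4°)) = 3.196 + j5.196 V
  V2 = 77.9·(cos(-110.3°) + j·sin(-110.3°)) = -27.03 - j73.06 V
Step 2 — Sum components: V_total = -23.83 - j67.87 V.
Step 3 — Convert to polar: |V_total| = 71.93 V, ∠V_total = -109.3°.

V_total = 71.93∠-109.3° V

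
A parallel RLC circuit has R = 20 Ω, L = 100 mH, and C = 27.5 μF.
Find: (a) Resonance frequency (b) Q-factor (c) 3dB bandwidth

Step 1 — Resonance: ω₀ = 1/√(LC) = 1/√(0.1·2.75e-05) = 603 rad/s.
Step 2 — f₀ = ω₀/(2π) = 95.97 Hz.
Step 3 — Parallel Q: Q = R/(ω₀L) = 20/(603·0.1) = 0.3317.
Step 4 — Bandwidth: Δω = ω₀/Q = 1818 rad/s; BW = Δω/(2π) = 289.4 Hz.

(a) f₀ = 95.97 Hz  (b) Q = 0.3317  (c) BW = 289.4 Hz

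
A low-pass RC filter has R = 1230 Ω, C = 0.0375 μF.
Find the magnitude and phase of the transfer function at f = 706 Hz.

Step 1 — Angular frequency: ω = 2π·706 = 4436 rad/s.
Step 2 — Transfer function: H(jω) = 1/(1 + jωRC).
Step 3 — Denominator: 1 + jωRC = 1 + j·4436·1230·3.75e-08 = 1 + j0.2046.
Step 4 — H = 0.9598 - j0.1964.
Step 5 — Magnitude: |H| = 0.9797 (-0.2 dB); phase: φ = -11.6°.

|H| = 0.9797 (-0.2 dB), φ = -11.6°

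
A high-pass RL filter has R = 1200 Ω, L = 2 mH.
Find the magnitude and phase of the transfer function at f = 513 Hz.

Step 1 — Angular frequency: ω = 2π·513 = 3223 rad/s.
Step 2 — Transfer function: H(jω) = jωL/(R + jωL).
Step 3 — Numerator jωL = j·6.447; denominator R + jωL = 1200 + j6.447.
Step 4 — H = 2.886e-05 + j0.005372.
Step 5 — Magnitude: |H| = 0.005372 (-45.4 dB); phase: φ = 89.7°.

|H| = 0.005372 (-45.4 dB), φ = 89.7°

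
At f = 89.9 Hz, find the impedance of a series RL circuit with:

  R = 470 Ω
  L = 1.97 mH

Step 1 — Angular frequency: ω = 2π·f = 2π·89.9 = 564.9 rad/s.
Step 2 — Component impedances:
  R: Z = R = 470 Ω
  L: Z = jωL = j·564.9·0.00197 = 0 + j1.113 Ω
Step 3 — Series combination: Z_total = R + L = 470 + j1.113 Ω = 470∠0.1° Ω.

Z = 470 + j1.113 Ω = 470∠0.1° Ω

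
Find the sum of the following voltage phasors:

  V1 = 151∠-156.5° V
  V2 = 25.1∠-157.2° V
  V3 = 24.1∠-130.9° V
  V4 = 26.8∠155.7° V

Step 1 — Convert each phasor to rectangular form:
  V1 = 151·(cos(-156.5°) + j·sin(-156.5°)) = -138.5 - j60.21 V
  V2 = 25.1·(cos(-157.2°) + j·sin(-157.2°)) = -23.14 - j9.727 V
  V3 = 24.1·(cos(-130.9°) + j·sin(-130.9°)) = -15.78 - j18.22 V
  V4 = 26.8·(cos(155.7°) + j·sin(155.7°)) = -24.43 + j11.03 V
Step 2 — Sum components: V_total = -201.8 - j77.13 V.
Step 3 — Convert to polar: |V_total| = 216.1 V, ∠V_total = -159.1°.

V_total = 216.1∠-159.1° V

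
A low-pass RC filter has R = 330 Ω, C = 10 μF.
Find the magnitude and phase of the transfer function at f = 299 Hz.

Step 1 — Angular frequency: ω = 2π·299 = 1879 rad/s.
Step 2 — Transfer function: H(jω) = 1/(1 + jωRC).
Step 3 — Denominator: 1 + jωRC = 1 + j·1879·330·1e-05 = 1 + j6.2.
Step 4 — H = 0.02536 - j0.1572.
Step 5 — Magnitude: |H| = 0.1592 (-16.0 dB); phase: φ = -80.8°.

|H| = 0.1592 (-16.0 dB), φ = -80.8°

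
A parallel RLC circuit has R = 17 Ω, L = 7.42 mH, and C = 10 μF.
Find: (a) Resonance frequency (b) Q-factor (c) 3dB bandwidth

Step 1 — Resonance: ω₀ = 1/√(LC) = 1/√(0.00742·1e-05) = 3671 rad/s.
Step 2 — f₀ = ω₀/(2π) = 584.3 Hz.
Step 3 — Parallel Q: Q = R/(ω₀L) = 17/(3671·0.00742) = 0.6241.
Step 4 — Bandwidth: Δω = ω₀/Q = 5882 rad/s; BW = Δω/(2π) = 936.2 Hz.

(a) f₀ = 584.3 Hz  (b) Q = 0.6241  (c) BW = 936.2 Hz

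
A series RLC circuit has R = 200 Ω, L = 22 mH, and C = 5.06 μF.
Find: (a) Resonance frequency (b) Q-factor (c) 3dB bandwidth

Step 1 — Resonance: ω₀ = 1/√(LC) = 1/√(0.022·5.06e-06) = 2997 rad/s.
Step 2 — f₀ = ω₀/(2π) = 477 Hz.
Step 3 — Series Q: Q = ω₀L/R = 2997·0.022/200 = 0.3297.
Step 4 — Bandwidth: Δω = ω₀/Q = 9091 rad/s; BW = Δω/(2π) = 1447 Hz.

(a) f₀ = 477 Hz  (b) Q = 0.3297  (c) BW = 1447 Hz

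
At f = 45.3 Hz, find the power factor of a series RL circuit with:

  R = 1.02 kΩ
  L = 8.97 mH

Step 1 — Angular frequency: ω = 2π·f = 2π·45.3 = 284.6 rad/s.
Step 2 — Component impedances:
  R: Z = R = 1020 Ω
  L: Z = jωL = j·284.6·0.00897 = 0 + j2.553 Ω
Step 3 — Series combination: Z_total = R + L = 1020 + j2.553 Ω = 1020∠0.1° Ω.
Step 4 — Power factor: PF = cos(φ) = Re(Z)/|Z| = 1020/1020 = 1.
Step 5 — Type: Im(Z) = 2.553 ⇒ lagging (phase φ = 0.1°).

PF = 1 (lagging, φ = 0.1°)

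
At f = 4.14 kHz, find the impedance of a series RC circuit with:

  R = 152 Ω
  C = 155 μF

Step 1 — Angular frequency: ω = 2π·f = 2π·4140 = 2.601e+04 rad/s.
Step 2 — Component impedances:
  R: Z = R = 152 Ω
  C: Z = 1/(jωC) = -j/(ω·C) = 0 - j0.248 Ω
Step 3 — Series combination: Z_total = R + C = 152 - j0.248 Ω = 152∠-0.1° Ω.

Z = 152 - j0.248 Ω = 152∠-0.1° Ω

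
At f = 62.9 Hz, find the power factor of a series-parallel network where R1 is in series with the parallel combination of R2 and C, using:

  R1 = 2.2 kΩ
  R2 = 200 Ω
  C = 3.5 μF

Step 1 — Angular frequency: ω = 2π·f = 2π·62.9 = 395.2 rad/s.
Step 2 — Component impedances:
  R1: Z = R = 2200 Ω
  R2: Z = R = 200 Ω
  C: Z = 1/(jωC) = -j/(ω·C) = 0 - j722.9 Ω
Step 3 — Parallel branch: R2 || C = 1/(1/R2 + 1/C) = 185.8 - j51.4 Ω.
Step 4 — Series with R1: Z_total = R1 + (R2 || C) = 2386 - j51.4 Ω = 2386∠-1.2° Ω.
Step 5 — Power factor: PF = cos(φ) = Re(Z)/|Z| = 2385.8/2386.3 = 0.9998.
Step 6 — Type: Im(Z) = -51.4 ⇒ leading (phase φ = -1.2°).

PF = 0.9998 (leading, φ = -1.2°)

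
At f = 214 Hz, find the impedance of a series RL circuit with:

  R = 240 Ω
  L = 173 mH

Step 1 — Angular frequency: ω = 2π·f = 2π·214 = 1345 rad/s.
Step 2 — Component impedances:
  R: Z = R = 240 Ω
  L: Z = jωL = j·1345·0.173 = 0 + j232.6 Ω
Step 3 — Series combination: Z_total = R + L = 240 + j232.6 Ω = 334.2∠44.1° Ω.

Z = 240 + j232.6 Ω = 334.2∠44.1° Ω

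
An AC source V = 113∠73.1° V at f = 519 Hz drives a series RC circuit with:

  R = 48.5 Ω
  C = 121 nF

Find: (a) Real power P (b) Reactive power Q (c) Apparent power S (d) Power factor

Step 1 — Angular frequency: ω = 2π·f = 2π·519 = 3261 rad/s.
Step 2 — Component impedances:
  R: Z = R = 48.5 Ω
  C: Z = 1/(jωC) = -j/(ω·C) = 0 - j2534 Ω
Step 3 — Series combination: Z_total = R + C = 48.5 - j2534 Ω = 2535∠-88.9° Ω.
Step 4 — Source phasor: V = 113∠73.1° V = 32.85 + j108.1 V.
Step 5 — Current: I = V / Z = -0.0424 + j0.01377 A = 0.04458∠162.0° A.
Step 6 — Complex power: S = V·I* = 0.09638 - j5.037 VA.
Step 7 — Real power: P = Re(S) = 0.09638 W.
Step 8 — Reactive power: Q = Im(S) = -5.037 VAR.
Step 9 — Apparent power: |S| = 5.037 VA.
Step 10 — Power factor: PF = P/|S| = 0.01913 (leading).

(a) P = 0.09638 W  (b) Q = -5.037 VAR  (c) S = 5.037 VA  (d) PF = 0.01913 (leading)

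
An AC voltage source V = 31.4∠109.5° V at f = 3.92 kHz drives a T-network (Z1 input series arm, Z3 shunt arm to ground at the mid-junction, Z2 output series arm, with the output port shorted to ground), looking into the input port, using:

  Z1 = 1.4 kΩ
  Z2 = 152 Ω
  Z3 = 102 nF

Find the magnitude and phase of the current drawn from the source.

Step 1 — Angular frequency: ω = 2π·f = 2π·3920 = 2.463e+04 rad/s.
Step 2 — Component impedances:
  Z1: Z = R = 1400 Ω
  Z2: Z = R = 152 Ω
  Z3: Z = 1/(jωC) = -j/(ω·C) = 0 - j398 Ω
Step 3 — With the output port shorted to ground, the output series arm Z2 runs from the junction to ground; the shunt arm Z3 also runs from the junction to ground. They appear in parallel: Z3 || Z2 = 132.7 - j50.66 Ω.
Step 4 — Series with input arm Z1: Z_in = Z1 + (Z3 || Z2) = 1533 - j50.66 Ω = 1533∠-1.9° Ω.
Step 5 — Source phasor: V = 31.4∠109.5° V = -10.48 + j29.6 V.
Step 6 — Ohm's law: I = V / Z_total = (-10.48 + j29.6) / (1533 - j50.66) = -0.007469 + j0.01907 A.
Step 7 — Convert to polar: |I| = 0.02048 A, ∠I = 111.4°.

I = 0.02048∠111.4° A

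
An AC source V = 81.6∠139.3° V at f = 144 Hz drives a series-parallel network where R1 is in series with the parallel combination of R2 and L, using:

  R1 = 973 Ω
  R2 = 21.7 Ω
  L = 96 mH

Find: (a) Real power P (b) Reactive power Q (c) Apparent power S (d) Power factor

Step 1 — Angular frequency: ω = 2π·f = 2π·144 = 904.8 rad/s.
Step 2 — Component impedances:
  R1: Z = R = 973 Ω
  R2: Z = R = 21.7 Ω
  L: Z = jωL = j·904.8·0.096 = 0 + j86.86 Ω
Step 3 — Parallel branch: R2 || L = 1/(1/R2 + 1/L) = 20.43 + j5.103 Ω.
Step 4 — Series with R1: Z_total = R1 + (R2 || L) = 993.4 + j5.103 Ω = 993.4∠0.3° Ω.
Step 5 — Source phasor: V = 81.6∠139.3° V = -61.86 + j53.21 V.
Step 6 — Current: I = V / Z = -0.062 + j0.05388 A = 0.08214∠139.0° A.
Step 7 — Complex power: S = V·I* = 6.702 + j0.03443 VA.
Step 8 — Real power: P = Re(S) = 6.702 W.
Step 9 — Reactive power: Q = Im(S) = 0.03443 VAR.
Step 10 — Apparent power: |S| = 6.703 VA.
Step 11 — Power factor: PF = P/|S| = 1 (lagging).

(a) P = 6.702 W  (b) Q = 0.03443 VAR  (c) S = 6.703 VA  (d) PF = 1 (lagging)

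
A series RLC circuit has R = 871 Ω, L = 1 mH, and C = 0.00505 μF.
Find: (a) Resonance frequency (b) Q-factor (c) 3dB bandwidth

Step 1 — Resonance: ω₀ = 1/√(LC) = 1/√(0.001·5.05e-09) = 4.45e+05 rad/s.
Step 2 — f₀ = ω₀/(2π) = 7.082e+04 Hz.
Step 3 — Series Q: Q = ω₀L/R = 4.45e+05·0.001/871 = 0.5109.
Step 4 — Bandwidth: Δω = ω₀/Q = 8.71e+05 rad/s; BW = Δω/(2π) = 1.386e+05 Hz.

(a) f₀ = 7.082e+04 Hz  (b) Q = 0.5109  (c) BW = 1.386e+05 Hz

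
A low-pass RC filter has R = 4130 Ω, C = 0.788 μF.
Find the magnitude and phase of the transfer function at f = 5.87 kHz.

Step 1 — Angular frequency: ω = 2π·5870 = 3.688e+04 rad/s.
Step 2 — Transfer function: H(jω) = 1/(1 + jωRC).
Step 3 — Denominator: 1 + jωRC = 1 + j·3.688e+04·4130·7.88e-07 = 1 + j120.
Step 4 — H = 6.94e-05 - j0.008331.
Step 5 — Magnitude: |H| = 0.008331 (-41.6 dB); phase: φ = -89.5°.

|H| = 0.008331 (-41.6 dB), φ = -89.5°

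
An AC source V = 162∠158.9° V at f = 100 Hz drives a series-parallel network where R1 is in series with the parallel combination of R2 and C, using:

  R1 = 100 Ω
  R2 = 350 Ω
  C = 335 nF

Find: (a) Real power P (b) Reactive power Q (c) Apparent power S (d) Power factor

Step 1 — Angular frequency: ω = 2π·f = 2π·100 = 628.3 rad/s.
Step 2 — Component impedances:
  R1: Z = R = 100 Ω
  R2: Z = R = 350 Ω
  C: Z = 1/(jωC) = -j/(ω·C) = 0 - j4751 Ω
Step 3 — Parallel branch: R2 || C = 1/(1/R2 + 1/C) = 348.1 - j25.65 Ω.
Step 4 — Series with R1: Z_total = R1 + (R2 || C) = 448.1 - j25.65 Ω = 448.8∠-3.3° Ω.
Step 5 — Source phasor: V = 162∠158.9° V = -151.1 + j58.32 V.
Step 6 — Current: I = V / Z = -0.3436 + j0.1105 A = 0.3609∠162.2° A.
Step 7 — Complex power: S = V·I* = 58.37 - j3.341 VA.
Step 8 — Real power: P = Re(S) = 58.37 W.
Step 9 — Reactive power: Q = Im(S) = -3.341 VAR.
Step 10 — Apparent power: |S| = 58.47 VA.
Step 11 — Power factor: PF = P/|S| = 0.9984 (leading).

(a) P = 58.37 W  (b) Q = -3.341 VAR  (c) S = 58.47 VA  (d) PF = 0.9984 (leading)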